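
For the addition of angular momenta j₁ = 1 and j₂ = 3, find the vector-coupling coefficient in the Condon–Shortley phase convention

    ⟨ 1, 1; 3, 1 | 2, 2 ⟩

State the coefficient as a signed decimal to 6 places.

+0.218218  (= +√(1/21))

triangle: 2!×0!×4!/7! = 48/5040
(j±m)!: 2!×0!×4!×2!×4!×0! = 2304
prefactor² = (2J+1)×Δ×N² = 768/7
  k=0: +1/(0!×2!×0!×4!×0!×0!) = 1/48
Σ = 1/48  ⇒  CG² = 768/7×1/48² = 1/21
CG = +√(1/21) = +0.218218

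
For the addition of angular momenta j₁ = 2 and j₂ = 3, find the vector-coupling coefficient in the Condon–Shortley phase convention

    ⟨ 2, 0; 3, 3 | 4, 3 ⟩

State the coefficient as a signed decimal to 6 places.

√[9·1!3!5!/10! · 2!2!6!0!7!1!] = √(25920)
  +(−1)^1/∏(1,0,1,5,2,0)! = -1/240  (running -1/240)
⟨..|..⟩ = √(25920)·(-1/240) = -0.670820

-0.670820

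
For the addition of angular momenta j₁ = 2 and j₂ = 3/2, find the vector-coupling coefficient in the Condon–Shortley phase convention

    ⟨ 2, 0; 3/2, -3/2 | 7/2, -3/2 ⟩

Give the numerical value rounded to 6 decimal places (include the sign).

√[8·0!4!3!/8! · 2!2!0!3!2!5!] = √(1152/7)
  +(−1)^0/∏(0,0,2,0,2,3)! = 1/24  (running 1/24)
⟨..|..⟩ = √(1152/7)·(1/24) = +0.534522

+√(2/7) = +0.534522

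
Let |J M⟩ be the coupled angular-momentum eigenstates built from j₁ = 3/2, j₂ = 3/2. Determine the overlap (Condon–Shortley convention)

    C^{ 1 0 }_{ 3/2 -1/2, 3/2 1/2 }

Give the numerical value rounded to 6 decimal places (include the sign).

-0.223607

√[3·2!1!1!/5! · 1!2!2!1!1!1!] = √(1/5)
  +(−1)^1/∏(1,1,1,1,0,0)! = -1  (running -1)
  +(−1)^2/∏(2,0,0,0,1,1)! = 1/2  (running -1/2)
⟨..|..⟩ = √(1/5)·(-1/2) = -0.223607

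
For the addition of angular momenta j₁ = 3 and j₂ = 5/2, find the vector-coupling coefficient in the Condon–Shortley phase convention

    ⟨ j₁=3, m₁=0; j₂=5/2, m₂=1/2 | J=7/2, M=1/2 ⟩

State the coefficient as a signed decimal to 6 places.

triangle: 2!·4!·3!/10! = 288/3628800
(j±m)!: 3!·3!·3!·2!·4!·3! = 62208
prefactor² = (2J+1)·Δ·N² = 6912/175
  k=0: +1/(0!·2!·3!·3!·1!·0!) = 1/72
  k=1: −1/(1!·1!·2!·2!·2!·1!) = -1/8
  k=2: +1/(2!·0!·1!·1!·3!·2!) = 1/24
Σ = -5/72  ⇒  CG² = 6912/175·(-5/72)² = 4/21
CG = −√(4/21) = -0.436436

-0.436436  (= −√(4/21))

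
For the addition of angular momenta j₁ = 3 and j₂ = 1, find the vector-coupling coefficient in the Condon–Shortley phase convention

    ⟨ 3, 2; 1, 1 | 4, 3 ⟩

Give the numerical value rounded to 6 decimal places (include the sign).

√[9·0!6!2!/9! · 5!1!2!0!7!1!] = √(43200)
  +(−1)^0/∏(0,0,1,2,5,0)! = 1/240  (running 1/240)
⟨..|..⟩ = √(43200)·(1/240) = +0.866025

+0.866025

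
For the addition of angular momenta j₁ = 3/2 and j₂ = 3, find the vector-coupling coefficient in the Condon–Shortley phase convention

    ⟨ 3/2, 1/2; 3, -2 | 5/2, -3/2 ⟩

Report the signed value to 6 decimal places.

√[6·2!1!4!/8! · 2!1!1!5!1!4!] = √(288/7)
  +(−1)^0/∏(0,2,1,1,0,3)! = 1/12  (running 1/12)
  +(−1)^1/∏(1,1,0,0,1,4)! = -1/24  (running 1/24)
⟨..|..⟩ = √(288/7)·(1/24) = +0.267261

+0.267261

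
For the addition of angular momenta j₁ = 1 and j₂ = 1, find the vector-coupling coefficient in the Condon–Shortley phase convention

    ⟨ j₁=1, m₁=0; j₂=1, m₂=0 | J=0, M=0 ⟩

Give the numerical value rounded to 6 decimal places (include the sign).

√[1·2!0!0!/3! · 1!1!1!1!0!0!] = √(1/3)
  +(−1)^1/∏(1,1,0,0,0,0)! = -1  (running -1)
⟨..|..⟩ = √(1/3)·(-1) = -0.577350

-0.577350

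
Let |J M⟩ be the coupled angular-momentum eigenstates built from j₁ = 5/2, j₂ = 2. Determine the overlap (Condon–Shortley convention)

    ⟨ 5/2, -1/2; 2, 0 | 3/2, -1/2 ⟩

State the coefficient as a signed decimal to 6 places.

√[4·3!2!1!/7! · 2!3!2!2!1!2!] = √(32/35)
  +(−1)^1/∏(1,2,2,1,0,0)! = -1/4  (running -1/4)
  +(−1)^2/∏(2,1,1,0,1,1)! = 1/2  (running 1/4)
⟨..|..⟩ = √(32/35)·(1/4) = +0.239046

+0.239046  (= +√(2/35))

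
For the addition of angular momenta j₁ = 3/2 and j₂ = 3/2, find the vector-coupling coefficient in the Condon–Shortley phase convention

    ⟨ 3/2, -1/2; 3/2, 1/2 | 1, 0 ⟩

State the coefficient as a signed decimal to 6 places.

-0.223607

j₁+j₂−J=2  J+j₁−j₂=1  J−j₁+j₂=1  j₁+j₂+J+1=5
(j₁±m₁, j₂±m₂, J±M) = (1,2,2,1,1,1)
P² = 1/5
sum k=1..2:
  [1] −1/1 = -1
  [2] +1/2 = 1/2
S = -1/2
C² = P²·S² = 1/20 ; C = -0.223607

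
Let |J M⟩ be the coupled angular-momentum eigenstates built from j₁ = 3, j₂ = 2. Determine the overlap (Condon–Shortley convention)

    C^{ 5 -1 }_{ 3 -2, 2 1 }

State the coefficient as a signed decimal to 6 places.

+√(4/35) = +0.338062

j₁+j₂−J=0  J+j₁−j₂=6  J−j₁+j₂=4  j₁+j₂+J+1=11
(j₁±m₁, j₂±m₂, J±M) = (1,5,3,1,4,6)
P² = 414720/7
sum k=0..0:
  [0] +1/720 = 1/720
S = 1/720
C² = P²·S² = 4/35 ; C = +0.338062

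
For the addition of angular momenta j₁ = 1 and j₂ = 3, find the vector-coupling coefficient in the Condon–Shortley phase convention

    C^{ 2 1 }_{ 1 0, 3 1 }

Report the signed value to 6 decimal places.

-0.617213

j₁+j₂−J=2  J+j₁−j₂=0  J−j₁+j₂=4  j₁+j₂+J+1=7
(j₁±m₁, j₂±m₂, J±M) = (1,1,4,2,3,1)
P² = 96/7
sum k=1..1:
  [1] −1/6 = -1/6
S = -1/6
C² = P²·S² = 8/21 ; C = -0.617213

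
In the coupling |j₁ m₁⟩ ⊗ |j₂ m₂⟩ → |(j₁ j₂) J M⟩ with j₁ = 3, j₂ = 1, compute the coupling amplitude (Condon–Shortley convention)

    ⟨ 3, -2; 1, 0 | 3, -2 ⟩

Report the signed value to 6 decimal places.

-0.577350  (= −√(1/3))

j₁+j₂−J=1  J+j₁−j₂=5  J−j₁+j₂=1  j₁+j₂+J+1=8
(j₁±m₁, j₂±m₂, J±M) = (1,5,1,1,1,5)
P² = 300
sum k=0..1:
  [0] +1/120 = 1/120
  [1] −1/24 = -1/24
S = -1/30
C² = P²·S² = 1/3 ; C = -0.577350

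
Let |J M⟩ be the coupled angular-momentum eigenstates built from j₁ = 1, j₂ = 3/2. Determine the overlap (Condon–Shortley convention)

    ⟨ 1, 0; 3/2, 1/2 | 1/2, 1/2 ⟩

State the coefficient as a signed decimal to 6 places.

−√(1/3) ≈ -0.577350

√[2·2!0!1!/4! · 1!1!2!1!1!0!] = √(1/3)
  +(−1)^1/∏(1,1,0,1,0,0)! = -1  (running -1)
⟨..|..⟩ = √(1/3)·(-1) = -0.577350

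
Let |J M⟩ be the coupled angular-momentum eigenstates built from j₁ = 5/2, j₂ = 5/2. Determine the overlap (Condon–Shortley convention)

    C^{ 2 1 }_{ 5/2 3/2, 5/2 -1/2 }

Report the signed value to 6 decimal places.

−√(1/7) = -0.377964

j₁+j₂−J=3  J+j₁−j₂=2  J−j₁+j₂=2  j₁+j₂+J+1=8
(j₁±m₁, j₂±m₂, J±M) = (4,1,2,3,3,1)
P² = 36/7
sum k=0..1:
  [0] +1/12 = 1/12
  [1] −1/4 = -1/4
S = -1/6
C² = P²·S² = 1/7 ; C = -0.377964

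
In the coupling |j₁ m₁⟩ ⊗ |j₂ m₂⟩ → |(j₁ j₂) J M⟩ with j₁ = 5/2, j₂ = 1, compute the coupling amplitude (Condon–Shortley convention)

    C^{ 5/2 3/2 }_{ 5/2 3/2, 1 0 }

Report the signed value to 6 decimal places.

+√(9/35) = +0.507093

j₁+j₂−J=1  J+j₁−j₂=4  J−j₁+j₂=1  j₁+j₂+J+1=7
(j₁±m₁, j₂±m₂, J±M) = (4,1,1,1,4,1)
P² = 576/35
sum k=0..1:
  [0] +1/6 = 1/6
  [1] −1/24 = -1/24
S = 1/8
C² = P²·S² = 9/35 ; C = +0.507093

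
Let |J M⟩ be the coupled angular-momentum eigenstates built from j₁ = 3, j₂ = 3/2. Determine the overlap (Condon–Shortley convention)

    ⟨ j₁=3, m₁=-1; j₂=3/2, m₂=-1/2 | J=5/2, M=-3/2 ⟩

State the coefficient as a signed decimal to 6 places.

-0.591608

√[6·2!4!1!/8! · 2!4!1!2!1!4!] = √(576/35)
  +(−1)^0/∏(0,2,4,1,0,0)! = 1/48  (running 1/48)
  +(−1)^1/∏(1,1,3,0,1,1)! = -1/6  (running -7/48)
⟨..|..⟩ = √(576/35)·(-7/48) = -0.591608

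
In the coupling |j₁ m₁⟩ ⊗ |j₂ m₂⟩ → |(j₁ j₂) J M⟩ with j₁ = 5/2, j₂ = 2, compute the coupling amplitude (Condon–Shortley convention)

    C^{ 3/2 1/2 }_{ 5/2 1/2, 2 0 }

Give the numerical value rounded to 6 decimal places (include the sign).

−√(2/35) ≈ -0.239046

√[4·3!2!1!/7! · 3!2!2!2!2!1!] = √(32/35)
  +(−1)^1/∏(1,2,1,1,1,0)! = -1/2  (running -1/2)
  +(−1)^2/∏(2,1,0,0,2,1)! = 1/4  (running -1/4)
⟨..|..⟩ = √(32/35)·(-1/4) = -0.239046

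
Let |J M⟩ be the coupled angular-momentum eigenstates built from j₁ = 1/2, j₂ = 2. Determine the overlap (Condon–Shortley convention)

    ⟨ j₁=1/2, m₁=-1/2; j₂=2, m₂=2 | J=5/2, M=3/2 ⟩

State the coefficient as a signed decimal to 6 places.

triangle: 0!·1!·4!/6! = 24/720
(j±m)!: 0!·1!·4!·0!·4!·1! = 576
prefactor² = (2J+1)·Δ·N² = 576/5
  k=0: +1/(0!·0!·1!·4!·0!·0!) = 1/24
Σ = 1/24  ⇒  CG² = 576/5·1/24² = 1/5
CG = +√(1/5) = +0.447214

+0.447214  (= +√(1/5))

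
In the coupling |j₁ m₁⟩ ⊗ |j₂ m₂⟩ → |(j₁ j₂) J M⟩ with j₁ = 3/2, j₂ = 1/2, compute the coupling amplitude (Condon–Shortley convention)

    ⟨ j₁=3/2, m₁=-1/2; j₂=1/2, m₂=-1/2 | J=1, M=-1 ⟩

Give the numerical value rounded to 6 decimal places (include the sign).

+0.500000  (= +√(1/4))

j₁+j₂−J=1  J+j₁−j₂=2  J−j₁+j₂=0  j₁+j₂+J+1=4
(j₁±m₁, j₂±m₂, J±M) = (1,2,0,1,0,2)
P² = 1
sum k=0..0:
  [0] +1/2 = 1/2
S = 1/2
C² = P²·S² = 1/4 ; C = +0.500000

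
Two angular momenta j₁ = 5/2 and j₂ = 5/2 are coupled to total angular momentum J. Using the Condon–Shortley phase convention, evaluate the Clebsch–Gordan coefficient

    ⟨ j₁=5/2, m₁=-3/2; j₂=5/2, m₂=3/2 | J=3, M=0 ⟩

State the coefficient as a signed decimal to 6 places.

+√(49/180) ≈ +0.521749

j₁+j₂−J=2  J+j₁−j₂=3  J−j₁+j₂=3  j₁+j₂+J+1=9
(j₁±m₁, j₂±m₂, J±M) = (1,4,4,1,3,3)
P² = 144/5
sum k=1..2:
  [1] −1/36 = -1/36
  [2] +1/8 = 1/8
S = 7/72
C² = P²·S² = 49/180 ; C = +0.521749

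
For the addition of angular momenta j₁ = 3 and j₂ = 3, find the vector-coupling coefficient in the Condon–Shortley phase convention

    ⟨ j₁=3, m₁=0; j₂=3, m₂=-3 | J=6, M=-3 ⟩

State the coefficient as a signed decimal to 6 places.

+0.301511

√[13·0!6!6!/13! · 3!3!0!6!3!9!] = √(671846400/11)
  +(−1)^0/∏(0,0,3,0,3,6)! = 1/25920  (running 1/25920)
⟨..|..⟩ = √(671846400/11)·(1/25920) = +0.301511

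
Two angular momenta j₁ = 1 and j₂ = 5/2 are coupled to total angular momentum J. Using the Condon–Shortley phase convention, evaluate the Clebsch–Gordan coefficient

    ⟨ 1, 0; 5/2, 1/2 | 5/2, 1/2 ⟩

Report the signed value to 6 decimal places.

−√(1/35) = -0.169031

√[6·1!1!4!/7! · 1!1!3!2!3!2!] = √(144/35)
  +(−1)^0/∏(0,1,1,3,0,1)! = 1/6  (running 1/6)
  +(−1)^1/∏(1,0,0,2,1,2)! = -1/4  (running -1/12)
⟨..|..⟩ = √(144/35)·(-1/12) = -0.169031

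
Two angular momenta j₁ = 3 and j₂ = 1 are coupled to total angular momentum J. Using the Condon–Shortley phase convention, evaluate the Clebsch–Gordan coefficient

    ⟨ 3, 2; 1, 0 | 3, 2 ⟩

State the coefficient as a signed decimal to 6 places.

√[7·1!5!1!/8! · 5!1!1!1!5!1!] = √(300)
  +(−1)^0/∏(0,1,1,1,4,0)! = 1/24  (running 1/24)
  +(−1)^1/∏(1,0,0,0,5,1)! = -1/120  (running 1/30)
⟨..|..⟩ = √(300)·(1/30) = +0.577350

+0.577350  (= +√(1/3))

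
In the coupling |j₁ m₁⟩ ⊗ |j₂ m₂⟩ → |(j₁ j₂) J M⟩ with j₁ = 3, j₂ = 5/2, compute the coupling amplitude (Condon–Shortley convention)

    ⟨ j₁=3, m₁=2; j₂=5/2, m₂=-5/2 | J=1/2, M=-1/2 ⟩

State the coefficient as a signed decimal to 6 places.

√[2·5!1!0!/7! · 5!1!0!5!0!1!] = √(4800/7)
  +(−1)^0/∏(0,5,1,0,0,0)! = 1/120  (running 1/120)
⟨..|..⟩ = √(4800/7)·(1/120) = +0.218218

+√(1/21) ≈ +0.218218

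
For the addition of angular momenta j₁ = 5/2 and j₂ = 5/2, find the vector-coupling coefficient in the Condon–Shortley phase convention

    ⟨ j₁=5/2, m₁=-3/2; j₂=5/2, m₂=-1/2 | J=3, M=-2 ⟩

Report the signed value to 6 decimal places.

j₁+j₂−J=2  J+j₁−j₂=3  J−j₁+j₂=3  j₁+j₂+J+1=9
(j₁±m₁, j₂±m₂, J±M) = (1,4,2,3,1,5)
P² = 48
sum k=1..2:
  [1] −1/12 = -1/12
  [2] +1/24 = 1/24
S = -1/24
C² = P²·S² = 1/12 ; C = -0.288675

−√(1/12) = -0.288675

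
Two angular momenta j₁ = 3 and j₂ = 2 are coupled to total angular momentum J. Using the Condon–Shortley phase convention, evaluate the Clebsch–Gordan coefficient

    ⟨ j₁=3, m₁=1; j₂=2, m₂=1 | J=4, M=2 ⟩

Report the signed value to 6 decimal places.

√[9·1!5!3!/10! · 4!2!3!1!6!2!] = √(5184/7)
  +(−1)^0/∏(0,1,2,3,3,0)! = 1/72  (running 1/72)
  +(−1)^1/∏(1,0,1,2,4,1)! = -1/48  (running -1/144)
⟨..|..⟩ = √(5184/7)·(-1/144) = -0.188982

−√(1/28) ≈ -0.188982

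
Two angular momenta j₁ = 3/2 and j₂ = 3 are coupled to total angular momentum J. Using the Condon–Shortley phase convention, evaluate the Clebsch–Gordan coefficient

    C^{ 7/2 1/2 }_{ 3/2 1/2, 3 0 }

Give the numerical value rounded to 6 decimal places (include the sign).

j₁+j₂−J=1  J+j₁−j₂=2  J−j₁+j₂=5  j₁+j₂+J+1=9
(j₁±m₁, j₂±m₂, J±M) = (2,1,3,3,4,3)
P² = 384/7
sum k=0..1:
  [0] +1/12 = 1/12
  [1] −1/24 = -1/24
S = 1/24
C² = P²·S² = 2/21 ; C = +0.308607

+√(2/21) ≈ +0.308607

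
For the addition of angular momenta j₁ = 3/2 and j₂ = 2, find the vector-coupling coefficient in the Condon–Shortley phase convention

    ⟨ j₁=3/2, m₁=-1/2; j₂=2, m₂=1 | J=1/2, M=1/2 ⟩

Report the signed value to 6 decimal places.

triangle: 3!*0!*1!/5! = 6/120
(j±m)!: 1!*2!*3!*1!*1!*0! = 12
prefactor² = (2J+1)*Δ*N² = 6/5
  k=2: +1/(2!*1!*0!*1!*0!*0!) = 1/2
Σ = 1/2  ⇒  CG² = 6/5*1/2² = 3/10
CG = +√(3/10) = +0.547723

+√(3/10) = +0.547723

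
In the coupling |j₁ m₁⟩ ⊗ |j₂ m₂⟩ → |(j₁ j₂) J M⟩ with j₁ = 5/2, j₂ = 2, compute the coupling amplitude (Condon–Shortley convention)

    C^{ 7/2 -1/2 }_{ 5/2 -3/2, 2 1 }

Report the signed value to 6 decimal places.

√[8·1!4!3!/9! · 1!4!3!1!3!4!] = √(2304/35)
  +(−1)^0/∏(0,1,4,3,0,0)! = 1/144  (running 1/144)
  +(−1)^1/∏(1,0,3,2,1,1)! = -1/12  (running -11/144)
⟨..|..⟩ = √(2304/35)·(-11/144) = -0.619780

-0.619780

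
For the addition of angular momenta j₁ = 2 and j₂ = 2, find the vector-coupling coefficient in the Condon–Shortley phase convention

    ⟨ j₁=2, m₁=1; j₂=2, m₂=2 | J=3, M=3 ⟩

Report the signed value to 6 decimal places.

triangle: 1!×3!×3!/8! = 36/40320
(j±m)!: 3!×1!×4!×0!×6!×0! = 103680
prefactor² = (2J+1)×Δ×N² = 648
  k=1: −1/(1!×0!×0!×3!×3!×0!) = -1/36
Σ = -1/36  ⇒  CG² = 648×(-1/36)² = 1/2
CG = −√(1/2) = -0.707107

−√(1/2) ≈ -0.707107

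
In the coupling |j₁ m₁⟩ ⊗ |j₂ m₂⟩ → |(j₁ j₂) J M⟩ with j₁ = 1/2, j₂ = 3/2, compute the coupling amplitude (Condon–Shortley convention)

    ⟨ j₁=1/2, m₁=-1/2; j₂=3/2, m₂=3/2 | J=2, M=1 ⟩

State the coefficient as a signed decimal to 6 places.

√[5·0!1!3!/5! · 0!1!3!0!3!1!] = √(9)
  +(−1)^0/∏(0,0,1,3,0,0)! = 1/6  (running 1/6)
⟨..|..⟩ = √(9)·(1/6) = +0.500000

+√(1/4) ≈ +0.500000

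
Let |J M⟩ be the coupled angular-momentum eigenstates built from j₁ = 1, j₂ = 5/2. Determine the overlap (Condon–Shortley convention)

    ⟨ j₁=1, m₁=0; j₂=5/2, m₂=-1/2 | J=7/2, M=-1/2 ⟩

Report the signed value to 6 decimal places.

√[8·0!2!5!/8! · 1!1!2!3!3!4!] = √(576/7)
  +(−1)^0/∏(0,0,1,2,1,3)! = 1/12  (running 1/12)
⟨..|..⟩ = √(576/7)·(1/12) = +0.755929

+0.755929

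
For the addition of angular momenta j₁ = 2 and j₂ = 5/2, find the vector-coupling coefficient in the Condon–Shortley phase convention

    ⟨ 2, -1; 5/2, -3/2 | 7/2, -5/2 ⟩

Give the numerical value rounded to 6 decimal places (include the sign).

+0.125988

triangle: 1!×3!×4!/9! = 144/362880
(j±m)!: 1!×3!×1!×4!×1!×6! = 103680
prefactor² = (2J+1)×Δ×N² = 2304/7
  k=0: +1/(0!×1!×3!×1!×0!×3!) = 1/36
  k=1: −1/(1!×0!×2!×0!×1!×4!) = -1/48
Σ = 1/144  ⇒  CG² = 2304/7×1/144² = 1/63
CG = +√(1/63) = +0.125988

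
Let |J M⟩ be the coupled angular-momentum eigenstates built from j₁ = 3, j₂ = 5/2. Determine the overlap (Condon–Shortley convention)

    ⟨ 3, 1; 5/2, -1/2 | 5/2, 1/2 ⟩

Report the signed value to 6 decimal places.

√[6·3!3!2!/9! · 4!2!2!3!3!2!] = √(288/35)
  +(−1)^0/∏(0,3,2,2,1,0)! = 1/24  (running 1/24)
  +(−1)^1/∏(1,2,1,1,2,1)! = -1/4  (running -5/24)
  +(−1)^2/∏(2,1,0,0,3,2)! = 1/24  (running -1/6)
⟨..|..⟩ = √(288/35)·(-1/6) = -0.478091

−√(8/35) ≈ -0.478091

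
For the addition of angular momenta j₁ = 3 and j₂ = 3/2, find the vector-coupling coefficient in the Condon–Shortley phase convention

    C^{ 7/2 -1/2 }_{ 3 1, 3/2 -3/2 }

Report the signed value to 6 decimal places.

+0.617213

j₁+j₂−J=1  J+j₁−j₂=5  J−j₁+j₂=2  j₁+j₂+J+1=9
(j₁±m₁, j₂±m₂, J±M) = (4,2,0,3,3,4)
P² = 1536/7
sum k=0..0:
  [0] +1/24 = 1/24
S = 1/24
C² = P²·S² = 8/21 ; C = +0.617213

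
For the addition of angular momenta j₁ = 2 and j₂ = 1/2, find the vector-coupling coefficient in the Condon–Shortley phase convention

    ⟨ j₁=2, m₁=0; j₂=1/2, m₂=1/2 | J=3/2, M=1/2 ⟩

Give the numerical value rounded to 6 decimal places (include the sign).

−√(2/5) = -0.632456

√[4·1!3!0!/5! · 2!2!1!0!2!1!] = √(8/5)
  +(−1)^1/∏(1,0,1,0,2,0)! = -1/2  (running -1/2)
⟨..|..⟩ = √(8/5)·(-1/2) = -0.632456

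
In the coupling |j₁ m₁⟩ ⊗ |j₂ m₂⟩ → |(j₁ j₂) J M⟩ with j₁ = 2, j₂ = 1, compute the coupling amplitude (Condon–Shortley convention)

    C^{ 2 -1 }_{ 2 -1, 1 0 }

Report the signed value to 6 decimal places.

√[5·1!3!1!/6! · 1!3!1!1!1!3!] = √(3/2)
  +(−1)^0/∏(0,1,3,1,0,0)! = 1/6  (running 1/6)
  +(−1)^1/∏(1,0,2,0,1,1)! = -1/2  (running -1/3)
⟨..|..⟩ = √(3/2)·(-1/3) = -0.408248

-0.408248  (= −√(1/6))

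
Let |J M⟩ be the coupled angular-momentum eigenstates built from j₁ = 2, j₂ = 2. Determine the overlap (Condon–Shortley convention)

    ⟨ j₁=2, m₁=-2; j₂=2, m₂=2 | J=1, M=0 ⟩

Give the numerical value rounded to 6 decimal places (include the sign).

j₁+j₂−J=3  J+j₁−j₂=1  J−j₁+j₂=1  j₁+j₂+J+1=6
(j₁±m₁, j₂±m₂, J±M) = (0,4,4,0,1,1)
P² = 72/5
sum k=3..3:
  [3] −1/6 = -1/6
S = -1/6
C² = P²·S² = 2/5 ; C = -0.632456

−√(2/5) = -0.632456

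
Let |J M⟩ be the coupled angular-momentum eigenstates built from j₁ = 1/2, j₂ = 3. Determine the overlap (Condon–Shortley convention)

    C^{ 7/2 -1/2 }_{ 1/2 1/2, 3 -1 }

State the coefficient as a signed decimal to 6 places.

+√(3/7) ≈ +0.654654

j₁+j₂−J=0  J+j₁−j₂=1  J−j₁+j₂=6  j₁+j₂+J+1=8
(j₁±m₁, j₂±m₂, J±M) = (1,0,2,4,3,4)
P² = 6912/7
sum k=0..0:
  [0] +1/48 = 1/48
S = 1/48
C² = P²·S² = 3/7 ; C = +0.654654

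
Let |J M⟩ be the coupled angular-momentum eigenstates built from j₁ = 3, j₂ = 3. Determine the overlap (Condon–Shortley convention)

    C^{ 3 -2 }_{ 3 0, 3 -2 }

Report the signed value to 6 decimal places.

triangle: 3!*3!*3!/10! = 216/3628800
(j±m)!: 3!*3!*1!*5!*1!*5! = 518400
prefactor² = (2J+1)*Δ*N² = 216
  k=0: +1/(0!*3!*3!*1!*0!*2!) = 1/72
  k=1: −1/(1!*2!*2!*0!*1!*3!) = -1/24
Σ = -1/36  ⇒  CG² = 216*(-1/36)² = 1/6
CG = −√(1/6) = -0.408248

−√(1/6) ≈ -0.408248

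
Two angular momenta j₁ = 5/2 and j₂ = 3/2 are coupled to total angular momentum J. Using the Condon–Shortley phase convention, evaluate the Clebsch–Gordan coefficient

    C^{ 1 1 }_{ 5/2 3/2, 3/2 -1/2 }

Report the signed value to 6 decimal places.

−√(3/10) ≈ -0.547723

√[3·3!2!0!/6! · 4!1!1!2!2!0!] = √(24/5)
  +(−1)^1/∏(1,2,0,0,2,0)! = -1/4  (running -1/4)
⟨..|..⟩ = √(24/5)·(-1/4) = -0.547723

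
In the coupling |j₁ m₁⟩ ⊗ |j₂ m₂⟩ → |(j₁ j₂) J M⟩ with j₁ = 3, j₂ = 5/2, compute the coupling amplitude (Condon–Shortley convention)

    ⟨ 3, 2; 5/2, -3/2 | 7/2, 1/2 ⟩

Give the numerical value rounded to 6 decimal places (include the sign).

j₁+j₂−J=2  J+j₁−j₂=4  J−j₁+j₂=3  j₁+j₂+J+1=10
(j₁±m₁, j₂±m₂, J±M) = (5,1,1,4,4,3)
P² = 9216/35
sum k=0..1:
  [0] +1/24 = 1/24
  [1] −1/144 = -1/144
S = 5/144
C² = P²·S² = 20/63 ; C = +0.563436

+0.563436  (= +√(20/63))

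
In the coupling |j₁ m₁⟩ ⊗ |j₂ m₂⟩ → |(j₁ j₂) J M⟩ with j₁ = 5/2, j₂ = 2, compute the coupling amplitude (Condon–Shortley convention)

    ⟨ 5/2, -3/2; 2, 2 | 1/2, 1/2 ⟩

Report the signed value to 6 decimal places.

+0.258199  (= +√(1/15))

j₁+j₂−J=4  J+j₁−j₂=1  J−j₁+j₂=0  j₁+j₂+J+1=6
(j₁±m₁, j₂±m₂, J±M) = (1,4,4,0,1,0)
P² = 192/5
sum k=4..4:
  [4] +1/24 = 1/24
S = 1/24
C² = P²·S² = 1/15 ; C = +0.258199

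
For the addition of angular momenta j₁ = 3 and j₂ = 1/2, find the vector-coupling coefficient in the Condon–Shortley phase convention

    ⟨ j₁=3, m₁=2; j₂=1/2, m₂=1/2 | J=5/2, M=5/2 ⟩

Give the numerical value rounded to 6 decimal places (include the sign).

−√(1/7) = -0.377964

√[6·1!5!0!/7! · 5!1!1!0!5!0!] = √(14400/7)
  +(−1)^1/∏(1,0,0,0,5,0)! = -1/120  (running -1/120)
⟨..|..⟩ = √(14400/7)·(-1/120) = -0.377964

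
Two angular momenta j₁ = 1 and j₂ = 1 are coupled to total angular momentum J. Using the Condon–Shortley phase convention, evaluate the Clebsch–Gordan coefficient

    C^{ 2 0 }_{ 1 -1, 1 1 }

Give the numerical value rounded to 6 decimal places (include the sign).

j₁+j₂−J=0  J+j₁−j₂=2  J−j₁+j₂=2  j₁+j₂+J+1=5
(j₁±m₁, j₂±m₂, J±M) = (0,2,2,0,2,2)
P² = 8/3
sum k=0..0:
  [0] +1/4 = 1/4
S = 1/4
C² = P²·S² = 1/6 ; C = +0.408248

+√(1/6) ≈ +0.408248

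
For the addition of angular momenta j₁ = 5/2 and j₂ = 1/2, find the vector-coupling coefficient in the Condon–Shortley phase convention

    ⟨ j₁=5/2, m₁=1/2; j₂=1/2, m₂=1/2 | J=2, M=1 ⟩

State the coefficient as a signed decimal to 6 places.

-0.577350  (= −√(1/3))

triangle: 1!×4!×0!/6! = 24/720
(j±m)!: 3!×2!×1!×0!×3!×1! = 72
prefactor² = (2J+1)×Δ×N² = 12
  k=1: −1/(1!×0!×1!×0!×3!×0!) = -1/6
Σ = -1/6  ⇒  CG² = 12×(-1/6)² = 1/3
CG = −√(1/3) = -0.577350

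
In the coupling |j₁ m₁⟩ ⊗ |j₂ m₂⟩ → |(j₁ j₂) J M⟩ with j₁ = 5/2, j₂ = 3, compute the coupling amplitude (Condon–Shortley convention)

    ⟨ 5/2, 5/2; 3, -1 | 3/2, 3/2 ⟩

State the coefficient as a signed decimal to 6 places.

√[4·4!1!2!/8! · 5!0!2!4!3!0!] = √(1152/7)
  +(−1)^0/∏(0,4,0,2,1,0)! = 1/48  (running 1/48)
⟨..|..⟩ = √(1152/7)·(1/48) = +0.267261

+0.267261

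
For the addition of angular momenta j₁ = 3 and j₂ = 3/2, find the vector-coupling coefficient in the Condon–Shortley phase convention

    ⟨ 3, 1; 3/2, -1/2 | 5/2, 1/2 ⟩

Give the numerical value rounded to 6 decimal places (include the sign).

-0.119523

triangle: 2!×4!×1!/8! = 48/40320
(j±m)!: 4!×2!×1!×2!×3!×2! = 1152
prefactor² = (2J+1)×Δ×N² = 288/35
  k=0: +1/(0!×2!×2!×1!×2!×0!) = 1/8
  k=1: −1/(1!×1!×1!×0!×3!×1!) = -1/6
Σ = -1/24  ⇒  CG² = 288/35×(-1/24)² = 1/70
CG = −√(1/70) = -0.119523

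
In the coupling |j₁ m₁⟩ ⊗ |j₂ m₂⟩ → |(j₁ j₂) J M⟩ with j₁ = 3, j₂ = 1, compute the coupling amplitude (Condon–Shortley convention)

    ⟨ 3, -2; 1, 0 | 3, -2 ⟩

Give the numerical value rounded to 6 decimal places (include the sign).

−√(1/3) = -0.577350

j₁+j₂−J=1  J+j₁−j₂=5  J−j₁+j₂=1  j₁+j₂+J+1=8
(j₁±m₁, j₂±m₂, J±M) = (1,5,1,1,1,5)
P² = 300
sum k=0..1:
  [0] +1/120 = 1/120
  [1] −1/24 = -1/24
S = -1/30
C² = P²·S² = 1/3 ; C = -0.577350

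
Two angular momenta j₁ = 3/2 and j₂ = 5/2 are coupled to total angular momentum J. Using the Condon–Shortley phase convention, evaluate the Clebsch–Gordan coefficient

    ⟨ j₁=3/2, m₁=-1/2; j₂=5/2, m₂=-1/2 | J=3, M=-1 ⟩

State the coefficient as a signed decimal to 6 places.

triangle: 1!*2!*4!/8! = 48/40320
(j±m)!: 1!*2!*2!*3!*2!*4! = 1152
prefactor² = (2J+1)*Δ*N² = 48/5
  k=0: +1/(0!*1!*2!*2!*0!*2!) = 1/8
  k=1: −1/(1!*0!*1!*1!*1!*3!) = -1/6
Σ = -1/24  ⇒  CG² = 48/5*(-1/24)² = 1/60
CG = −√(1/60) = -0.129099

-0.129099  (= −√(1/60))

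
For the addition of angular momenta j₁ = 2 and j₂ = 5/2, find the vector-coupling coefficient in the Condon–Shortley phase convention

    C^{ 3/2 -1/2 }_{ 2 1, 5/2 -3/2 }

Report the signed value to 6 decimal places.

−√(2/105) = -0.138013

triangle: 3!·1!·2!/7! = 12/5040
(j±m)!: 3!·1!·1!·4!·1!·2! = 288
prefactor² = (2J+1)·Δ·N² = 96/35
  k=0: +1/(0!·3!·1!·1!·0!·1!) = 1/6
  k=1: −1/(1!·2!·0!·0!·1!·2!) = -1/4
Σ = -1/12  ⇒  CG² = 96/35·(-1/12)² = 2/105
CG = −√(2/105) = -0.138013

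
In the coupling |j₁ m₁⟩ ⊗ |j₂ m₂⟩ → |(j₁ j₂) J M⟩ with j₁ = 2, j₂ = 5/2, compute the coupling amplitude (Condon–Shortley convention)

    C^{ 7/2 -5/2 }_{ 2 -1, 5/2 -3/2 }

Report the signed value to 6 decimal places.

+0.125988

j₁+j₂−J=1  J+j₁−j₂=3  J−j₁+j₂=4  j₁+j₂+J+1=9
(j₁±m₁, j₂±m₂, J±M) = (1,3,1,4,1,6)
P² = 2304/7
sum k=0..1:
  [0] +1/36 = 1/36
  [1] −1/48 = -1/48
S = 1/144
C² = P²·S² = 1/63 ; C = +0.125988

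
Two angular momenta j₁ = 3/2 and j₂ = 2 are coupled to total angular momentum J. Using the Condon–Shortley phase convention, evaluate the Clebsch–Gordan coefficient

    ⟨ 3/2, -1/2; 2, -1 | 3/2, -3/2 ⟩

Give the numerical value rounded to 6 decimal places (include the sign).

√[4·2!1!2!/6! · 1!2!1!3!0!3!] = √(8/5)
  +(−1)^1/∏(1,1,1,0,0,2)! = -1/2  (running -1/2)
⟨..|..⟩ = √(8/5)·(-1/2) = -0.632456

−√(2/5) = -0.632456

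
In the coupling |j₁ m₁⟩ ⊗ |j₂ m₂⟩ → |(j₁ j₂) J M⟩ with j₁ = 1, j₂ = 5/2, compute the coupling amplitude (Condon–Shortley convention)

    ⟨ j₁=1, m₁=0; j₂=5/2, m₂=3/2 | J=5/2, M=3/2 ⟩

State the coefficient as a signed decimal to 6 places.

j₁+j₂−J=1  J+j₁−j₂=1  J−j₁+j₂=4  j₁+j₂+J+1=7
(j₁±m₁, j₂±m₂, J±M) = (1,1,4,1,4,1)
P² = 576/35
sum k=0..1:
  [0] +1/24 = 1/24
  [1] −1/6 = -1/6
S = -1/8
C² = P²·S² = 9/35 ; C = -0.507093

−√(9/35) = -0.507093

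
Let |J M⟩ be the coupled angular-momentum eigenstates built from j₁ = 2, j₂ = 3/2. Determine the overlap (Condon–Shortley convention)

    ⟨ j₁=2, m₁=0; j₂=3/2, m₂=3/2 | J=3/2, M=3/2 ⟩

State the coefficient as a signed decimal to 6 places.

+0.447214

triangle: 2!·2!·1!/6! = 4/720
(j±m)!: 2!·2!·3!·0!·3!·0! = 144
prefactor² = (2J+1)·Δ·N² = 16/5
  k=2: +1/(2!·0!·0!·1!·2!·0!) = 1/4
Σ = 1/4  ⇒  CG² = 16/5·1/4² = 1/5
CG = +√(1/5) = +0.447214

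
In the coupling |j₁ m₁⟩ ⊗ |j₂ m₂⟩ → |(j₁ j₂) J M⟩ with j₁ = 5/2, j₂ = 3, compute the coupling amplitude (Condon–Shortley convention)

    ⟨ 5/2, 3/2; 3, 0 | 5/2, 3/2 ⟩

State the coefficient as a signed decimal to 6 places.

j₁+j₂−J=3  J+j₁−j₂=2  J−j₁+j₂=3  j₁+j₂+J+1=9
(j₁±m₁, j₂±m₂, J±M) = (4,1,3,3,4,1)
P² = 864/35
sum k=0..1:
  [0] +1/36 = 1/36
  [1] −1/8 = -1/8
S = -7/72
C² = P²·S² = 7/30 ; C = -0.483046

−√(7/30) ≈ -0.483046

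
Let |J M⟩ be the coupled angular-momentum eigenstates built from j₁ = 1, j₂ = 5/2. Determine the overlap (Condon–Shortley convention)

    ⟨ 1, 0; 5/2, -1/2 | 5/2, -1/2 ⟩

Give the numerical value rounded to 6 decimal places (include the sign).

triangle: 1!·1!·4!/7! = 24/5040
(j±m)!: 1!·1!·2!·3!·2!·3! = 144
prefactor² = (2J+1)·Δ·N² = 144/35
  k=0: +1/(0!·1!·1!·2!·0!·2!) = 1/4
  k=1: −1/(1!·0!·0!·1!·1!·3!) = -1/6
Σ = 1/12  ⇒  CG² = 144/35·1/12² = 1/35
CG = +√(1/35) = +0.169031

+√(1/35) = +0.169031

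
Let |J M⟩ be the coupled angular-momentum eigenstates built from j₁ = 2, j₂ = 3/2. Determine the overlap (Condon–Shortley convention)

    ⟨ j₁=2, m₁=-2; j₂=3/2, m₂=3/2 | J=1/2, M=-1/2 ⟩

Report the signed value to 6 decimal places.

−√(2/5) ≈ -0.632456

triangle: 3!·1!·0!/5! = 6/120
(j±m)!: 0!·4!·3!·0!·0!·1! = 144
prefactor² = (2J+1)·Δ·N² = 72/5
  k=3: −1/(3!·0!·1!·0!·0!·0!) = -1/6
Σ = -1/6  ⇒  CG² = 72/5·(-1/6)² = 2/5
CG = −√(2/5) = -0.632456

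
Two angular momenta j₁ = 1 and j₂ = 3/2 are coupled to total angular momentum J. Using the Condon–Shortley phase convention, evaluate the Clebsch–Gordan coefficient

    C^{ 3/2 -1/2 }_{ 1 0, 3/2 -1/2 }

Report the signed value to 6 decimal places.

j₁+j₂−J=1  J+j₁−j₂=1  J−j₁+j₂=2  j₁+j₂+J+1=5
(j₁±m₁, j₂±m₂, J±M) = (1,1,1,2,1,2)
P² = 4/15
sum k=0..1:
  [0] +1/1 = 1
  [1] −1/2 = -1/2
S = 1/2
C² = P²·S² = 1/15 ; C = +0.258199

+√(1/15) ≈ +0.258199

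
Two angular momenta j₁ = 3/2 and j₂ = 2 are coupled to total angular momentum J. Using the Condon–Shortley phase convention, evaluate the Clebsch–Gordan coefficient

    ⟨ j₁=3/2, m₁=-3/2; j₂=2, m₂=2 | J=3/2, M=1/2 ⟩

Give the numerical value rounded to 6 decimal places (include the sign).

j₁+j₂−J=2  J+j₁−j₂=1  J−j₁+j₂=2  j₁+j₂+J+1=6
(j₁±m₁, j₂±m₂, J±M) = (0,3,4,0,2,1)
P² = 32/5
sum k=2..2:
  [2] +1/4 = 1/4
S = 1/4
C² = P²·S² = 2/5 ; C = +0.632456

+0.632456  (= +√(2/5))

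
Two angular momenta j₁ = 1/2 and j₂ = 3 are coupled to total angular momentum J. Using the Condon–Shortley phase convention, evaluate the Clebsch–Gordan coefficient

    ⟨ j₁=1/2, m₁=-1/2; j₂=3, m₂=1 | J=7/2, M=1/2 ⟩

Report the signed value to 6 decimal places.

triangle: 0!·1!·6!/8! = 720/40320
(j±m)!: 0!·1!·4!·2!·4!·3! = 6912
prefactor² = (2J+1)·Δ·N² = 6912/7
  k=0: +1/(0!·0!·1!·4!·0!·2!) = 1/48
Σ = 1/48  ⇒  CG² = 6912/7·1/48² = 3/7
CG = +√(3/7) = +0.654654

+√(3/7) ≈ +0.654654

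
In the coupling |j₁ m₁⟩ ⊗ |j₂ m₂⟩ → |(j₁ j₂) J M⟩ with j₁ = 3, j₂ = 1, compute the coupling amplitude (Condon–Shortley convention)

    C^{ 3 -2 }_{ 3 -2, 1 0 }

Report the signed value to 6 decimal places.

triangle: 1!×5!×1!/8! = 120/40320
(j±m)!: 1!×5!×1!×1!×1!×5! = 14400
prefactor² = (2J+1)×Δ×N² = 300
  k=0: +1/(0!×1!×5!×1!×0!×0!) = 1/120
  k=1: −1/(1!×0!×4!×0!×1!×1!) = -1/24
Σ = -1/30  ⇒  CG² = 300×(-1/30)² = 1/3
CG = −√(1/3) = -0.577350

-0.577350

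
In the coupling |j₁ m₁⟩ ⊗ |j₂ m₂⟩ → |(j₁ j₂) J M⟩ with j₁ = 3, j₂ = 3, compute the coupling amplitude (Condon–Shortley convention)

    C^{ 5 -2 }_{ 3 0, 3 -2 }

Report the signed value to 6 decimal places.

+0.577350

√[11·1!5!5!/12! · 3!3!1!5!3!7!] = √(43200)
  +(−1)^0/∏(0,1,3,1,2,4)! = 1/288  (running 1/288)
  +(−1)^1/∏(1,0,2,0,3,5)! = -1/1440  (running 1/360)
⟨..|..⟩ = √(43200)·(1/360) = +0.577350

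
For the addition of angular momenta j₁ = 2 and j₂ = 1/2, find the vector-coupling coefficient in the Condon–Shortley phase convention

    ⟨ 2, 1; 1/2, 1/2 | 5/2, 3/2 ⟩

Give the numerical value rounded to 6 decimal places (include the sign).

√[6·0!4!1!/6! · 3!1!1!0!4!1!] = √(144/5)
  +(−1)^0/∏(0,0,1,1,3,0)! = 1/6  (running 1/6)
⟨..|..⟩ = √(144/5)·(1/6) = +0.894427

+√(4/5) = +0.894427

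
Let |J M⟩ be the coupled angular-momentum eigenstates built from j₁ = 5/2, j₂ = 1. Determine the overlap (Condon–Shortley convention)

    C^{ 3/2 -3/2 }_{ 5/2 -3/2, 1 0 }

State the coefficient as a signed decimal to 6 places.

−√(4/15) = -0.516398

j₁+j₂−J=2  J+j₁−j₂=3  J−j₁+j₂=0  j₁+j₂+J+1=6
(j₁±m₁, j₂±m₂, J±M) = (1,4,1,1,0,3)
P² = 48/5
sum k=1..1:
  [1] −1/6 = -1/6
S = -1/6
C² = P²·S² = 4/15 ; C = -0.516398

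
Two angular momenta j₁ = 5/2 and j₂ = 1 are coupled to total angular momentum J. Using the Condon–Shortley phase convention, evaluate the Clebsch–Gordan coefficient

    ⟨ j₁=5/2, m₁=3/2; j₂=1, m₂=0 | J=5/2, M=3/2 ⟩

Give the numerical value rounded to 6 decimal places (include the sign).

+0.507093

j₁+j₂−J=1  J+j₁−j₂=4  J−j₁+j₂=1  j₁+j₂+J+1=7
(j₁±m₁, j₂±m₂, J±M) = (4,1,1,1,4,1)
P² = 576/35
sum k=0..1:
  [0] +1/6 = 1/6
  [1] −1/24 = -1/24
S = 1/8
C² = P²·S² = 9/35 ; C = +0.507093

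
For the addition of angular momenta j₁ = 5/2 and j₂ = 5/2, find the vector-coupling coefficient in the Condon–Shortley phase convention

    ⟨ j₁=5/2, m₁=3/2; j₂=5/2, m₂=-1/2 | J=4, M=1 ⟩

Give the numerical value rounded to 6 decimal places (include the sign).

j₁+j₂−J=1  J+j₁−j₂=4  J−j₁+j₂=4  j₁+j₂+J+1=10
(j₁±m₁, j₂±m₂, J±M) = (4,1,2,3,5,3)
P² = 10368/35
sum k=0..1:
  [0] +1/24 = 1/24
  [1] −1/144 = -1/144
S = 5/144
C² = P²·S² = 5/14 ; C = +0.597614

+0.597614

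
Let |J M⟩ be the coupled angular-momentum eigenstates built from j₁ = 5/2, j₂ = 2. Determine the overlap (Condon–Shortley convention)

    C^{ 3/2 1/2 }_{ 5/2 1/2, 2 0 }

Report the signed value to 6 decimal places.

-0.239046

√[4·3!2!1!/7! · 3!2!2!2!2!1!] = √(32/35)
  +(−1)^1/∏(1,2,1,1,1,0)! = -1/2  (running -1/2)
  +(−1)^2/∏(2,1,0,0,2,1)! = 1/4  (running -1/4)
⟨..|..⟩ = √(32/35)·(-1/4) = -0.239046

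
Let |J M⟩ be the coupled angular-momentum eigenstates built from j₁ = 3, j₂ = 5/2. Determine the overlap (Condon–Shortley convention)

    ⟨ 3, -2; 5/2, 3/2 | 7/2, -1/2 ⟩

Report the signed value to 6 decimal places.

√[8·2!4!3!/10! · 1!5!4!1!3!4!] = √(9216/35)
  +(−1)^1/∏(1,1,4,3,0,0)! = -1/144  (running -1/144)
  +(−1)^2/∏(2,0,3,2,1,1)! = 1/24  (running 5/144)
⟨..|..⟩ = √(9216/35)·(5/144) = +0.563436

+0.563436  (= +√(20/63))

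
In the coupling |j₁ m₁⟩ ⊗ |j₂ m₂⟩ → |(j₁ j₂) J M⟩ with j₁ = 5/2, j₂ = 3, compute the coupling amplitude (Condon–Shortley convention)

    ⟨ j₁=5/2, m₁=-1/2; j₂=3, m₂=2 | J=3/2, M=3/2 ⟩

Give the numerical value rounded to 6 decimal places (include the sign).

-0.534522

triangle: 4!×1!×2!/8! = 48/40320
(j±m)!: 2!×3!×5!×1!×3!×0! = 8640
prefactor² = (2J+1)×Δ×N² = 288/7
  k=3: −1/(3!×1!×0!×2!×1!×0!) = -1/12
Σ = -1/12  ⇒  CG² = 288/7×(-1/12)² = 2/7
CG = −√(2/7) = -0.534522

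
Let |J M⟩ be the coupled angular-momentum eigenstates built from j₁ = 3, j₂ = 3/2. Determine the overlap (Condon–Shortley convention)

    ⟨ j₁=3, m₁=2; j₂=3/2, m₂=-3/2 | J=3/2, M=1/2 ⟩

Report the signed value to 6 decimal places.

triangle: 3!·3!·0!/7! = 36/5040
(j±m)!: 5!·1!·0!·3!·2!·1! = 1440
prefactor² = (2J+1)·Δ·N² = 288/7
  k=0: +1/(0!·3!·1!·0!·2!·0!) = 1/12
Σ = 1/12  ⇒  CG² = 288/7·1/12² = 2/7
CG = +√(2/7) = +0.534522

+√(2/7) = +0.534522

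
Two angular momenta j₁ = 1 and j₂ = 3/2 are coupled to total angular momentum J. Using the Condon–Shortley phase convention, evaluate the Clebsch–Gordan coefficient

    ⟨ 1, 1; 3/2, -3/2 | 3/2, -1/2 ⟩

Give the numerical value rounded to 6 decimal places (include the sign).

triangle: 1!·1!·2!/5! = 2/120
(j±m)!: 2!·0!·0!·3!·1!·2! = 24
prefactor² = (2J+1)·Δ·N² = 8/5
  k=0: +1/(0!·1!·0!·0!·1!·2!) = 1/2
Σ = 1/2  ⇒  CG² = 8/5·1/2² = 2/5
CG = +√(2/5) = +0.632456

+√(2/5) = +0.632456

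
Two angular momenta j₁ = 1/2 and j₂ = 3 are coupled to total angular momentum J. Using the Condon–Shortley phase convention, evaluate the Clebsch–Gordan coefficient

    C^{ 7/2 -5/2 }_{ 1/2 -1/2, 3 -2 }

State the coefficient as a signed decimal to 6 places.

j₁+j₂−J=0  J+j₁−j₂=1  J−j₁+j₂=6  j₁+j₂+J+1=8
(j₁±m₁, j₂±m₂, J±M) = (0,1,1,5,1,6)
P² = 86400/7
sum k=0..0:
  [0] +1/120 = 1/120
S = 1/120
C² = P²·S² = 6/7 ; C = +0.925820

+√(6/7) ≈ +0.925820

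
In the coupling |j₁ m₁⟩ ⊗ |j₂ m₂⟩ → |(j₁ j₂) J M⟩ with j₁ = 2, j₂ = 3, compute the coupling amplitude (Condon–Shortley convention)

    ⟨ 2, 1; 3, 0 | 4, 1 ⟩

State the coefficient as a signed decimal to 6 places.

+√(3/14) ≈ +0.462910

triangle: 1!×3!×5!/10! = 720/3628800
(j±m)!: 3!×1!×3!×3!×5!×3! = 155520
prefactor² = (2J+1)×Δ×N² = 1944/7
  k=0: +1/(0!×1!×1!×3!×2!×2!) = 1/24
  k=1: −1/(1!×0!×0!×2!×3!×3!) = -1/72
Σ = 1/36  ⇒  CG² = 1944/7×1/36² = 3/14
CG = +√(3/14) = +0.462910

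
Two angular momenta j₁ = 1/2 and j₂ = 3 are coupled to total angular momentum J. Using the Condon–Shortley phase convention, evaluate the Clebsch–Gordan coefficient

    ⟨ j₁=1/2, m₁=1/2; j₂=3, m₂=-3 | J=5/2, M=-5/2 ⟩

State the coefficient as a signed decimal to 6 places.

+0.925820

j₁+j₂−J=1  J+j₁−j₂=0  J−j₁+j₂=5  j₁+j₂+J+1=7
(j₁±m₁, j₂±m₂, J±M) = (1,0,0,6,0,5)
P² = 86400/7
sum k=0..0:
  [0] +1/120 = 1/120
S = 1/120
C² = P²·S² = 6/7 ; C = +0.925820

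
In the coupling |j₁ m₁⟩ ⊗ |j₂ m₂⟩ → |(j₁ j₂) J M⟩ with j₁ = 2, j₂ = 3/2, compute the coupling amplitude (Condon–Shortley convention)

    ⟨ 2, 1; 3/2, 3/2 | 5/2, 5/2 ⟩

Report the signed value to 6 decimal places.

−√(3/7) = -0.654654

j₁+j₂−J=1  J+j₁−j₂=3  J−j₁+j₂=2  j₁+j₂+J+1=7
(j₁±m₁, j₂±m₂, J±M) = (3,1,3,0,5,0)
P² = 432/7
sum k=1..1:
  [1] −1/12 = -1/12
S = -1/12
C² = P²·S² = 3/7 ; C = -0.654654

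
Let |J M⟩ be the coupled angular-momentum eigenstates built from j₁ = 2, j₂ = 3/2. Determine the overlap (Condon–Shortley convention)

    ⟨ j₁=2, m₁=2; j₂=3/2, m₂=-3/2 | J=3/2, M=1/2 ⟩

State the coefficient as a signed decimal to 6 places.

+0.632456  (= +√(2/5))

j₁+j₂−J=2  J+j₁−j₂=2  J−j₁+j₂=1  j₁+j₂+J+1=6
(j₁±m₁, j₂±m₂, J±M) = (4,0,0,3,2,1)
P² = 32/5
sum k=0..0:
  [0] +1/4 = 1/4
S = 1/4
C² = P²·S² = 2/5 ; C = +0.632456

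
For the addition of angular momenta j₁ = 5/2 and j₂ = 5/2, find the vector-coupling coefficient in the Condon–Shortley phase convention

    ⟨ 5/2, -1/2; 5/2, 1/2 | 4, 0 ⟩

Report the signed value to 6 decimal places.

-0.377964

triangle: 1!*4!*4!/10! = 576/3628800
(j±m)!: 2!*3!*3!*2!*4!*4! = 82944
prefactor² = (2J+1)*Δ*N² = 20736/175
  k=0: +1/(0!*1!*3!*3!*1!*1!) = 1/36
  k=1: −1/(1!*0!*2!*2!*2!*2!) = -1/16
Σ = -5/144  ⇒  CG² = 20736/175*(-5/144)² = 1/7
CG = −√(1/7) = -0.377964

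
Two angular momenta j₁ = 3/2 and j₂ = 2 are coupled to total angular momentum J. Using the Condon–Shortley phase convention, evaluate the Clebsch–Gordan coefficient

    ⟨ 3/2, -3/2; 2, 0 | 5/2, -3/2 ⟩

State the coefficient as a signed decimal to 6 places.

-0.717137

triangle: 1!·2!·3!/7! = 12/5040
(j±m)!: 0!·3!·2!·2!·1!·4! = 576
prefactor² = (2J+1)·Δ·N² = 288/35
  k=1: −1/(1!·0!·2!·1!·0!·2!) = -1/4
Σ = -1/4  ⇒  CG² = 288/35·(-1/4)² = 18/35
CG = −√(18/35) = -0.717137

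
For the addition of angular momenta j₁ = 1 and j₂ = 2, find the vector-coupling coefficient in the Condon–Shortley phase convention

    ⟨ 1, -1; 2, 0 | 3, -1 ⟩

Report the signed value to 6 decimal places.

+√(2/5) = +0.632456

j₁+j₂−J=0  J+j₁−j₂=2  J−j₁+j₂=4  j₁+j₂+J+1=7
(j₁±m₁, j₂±m₂, J±M) = (0,2,2,2,2,4)
P² = 128/5
sum k=0..0:
  [0] +1/8 = 1/8
S = 1/8
C² = P²·S² = 2/5 ; C = +0.632456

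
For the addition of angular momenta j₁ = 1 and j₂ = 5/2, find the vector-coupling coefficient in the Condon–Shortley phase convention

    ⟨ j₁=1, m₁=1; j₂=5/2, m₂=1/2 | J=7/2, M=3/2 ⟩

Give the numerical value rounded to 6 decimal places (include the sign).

j₁+j₂−J=0  J+j₁−j₂=2  J−j₁+j₂=5  j₁+j₂+J+1=8
(j₁±m₁, j₂±m₂, J±M) = (2,0,3,2,5,2)
P² = 1920/7
sum k=0..0:
  [0] +1/24 = 1/24
S = 1/24
C² = P²·S² = 10/21 ; C = +0.690066

+0.690066  (= +√(10/21))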